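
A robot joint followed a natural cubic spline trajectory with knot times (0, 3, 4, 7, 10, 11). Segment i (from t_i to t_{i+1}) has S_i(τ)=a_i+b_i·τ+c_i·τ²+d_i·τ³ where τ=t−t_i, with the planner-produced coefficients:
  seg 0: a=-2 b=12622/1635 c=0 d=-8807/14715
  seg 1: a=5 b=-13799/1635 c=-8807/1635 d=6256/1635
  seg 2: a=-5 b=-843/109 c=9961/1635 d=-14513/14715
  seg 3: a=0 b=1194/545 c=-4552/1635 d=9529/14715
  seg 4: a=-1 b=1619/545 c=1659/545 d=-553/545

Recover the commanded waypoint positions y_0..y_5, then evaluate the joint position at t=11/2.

y_0=-2 y_1=5 y_2=-5 y_3=0 y_4=-1 y_5=4
S(11/2) = -27127/4360

y_0 = S_0(0) = a_0 = -2
y_1 = S_1(0) = a_1 = 5
y_2 = S_2(0) = a_2 = -5
y_3 = S_3(0) = a_3 = 0
y_4 = S_4(0) = a_4 = -1
y_5 = S_4(1) = 4
t_q=11/2 is in segment 2 (τ=3/2); S_2(τ)=-27127/4360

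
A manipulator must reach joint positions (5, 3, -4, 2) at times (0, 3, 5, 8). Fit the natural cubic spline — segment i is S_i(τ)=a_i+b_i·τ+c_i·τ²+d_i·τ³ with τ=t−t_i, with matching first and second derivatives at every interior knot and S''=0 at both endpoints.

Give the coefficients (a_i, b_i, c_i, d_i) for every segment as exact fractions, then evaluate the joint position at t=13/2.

  seg 0: a=5 b=9/16 c=0 d=-59/432
  seg 1: a=3 b=-25/8 c=-59/48 d=25/48
  seg 2: a=-4 b=-43/24 c=91/48 d=-91/432
S(13/2) = -401/128

Δ: Δ0=-2/3, Δ1=-7/2, Δ2=2
row 1: diag=10, rhs=-17; c'=1/5, d'=-17/10
row 2: denom=10−2·1/5=48/5; d'=(33−2·-17/10)/(48/5)=91/24
back: M2=91/24
back: M1=-17/10−1/5·91/24=-59/24
M: M0=0, M1=-59/24, M2=91/24, M3=0
seg 0: a=5, c=M0/2=0, d=(M1−M0)/(6·3)=-59/432, b=Δ0−h0·(2M0+M1)/6=9/16
seg 1: a=3, c=M1/2=-59/48, d=(M2−M1)/(6·2)=25/48, b=Δ1−h1·(2M1+M2)/6=-25/8
seg 2: a=-4, c=M2/2=91/48, d=(M3−M2)/(6·3)=-91/432, b=Δ2−h2·(2M2+M3)/6=-43/24
t_q=13/2 → seg 2, τ=3/2; S=-4+-43/24·τ+91/48·τ²+-91/432·τ³=-401/128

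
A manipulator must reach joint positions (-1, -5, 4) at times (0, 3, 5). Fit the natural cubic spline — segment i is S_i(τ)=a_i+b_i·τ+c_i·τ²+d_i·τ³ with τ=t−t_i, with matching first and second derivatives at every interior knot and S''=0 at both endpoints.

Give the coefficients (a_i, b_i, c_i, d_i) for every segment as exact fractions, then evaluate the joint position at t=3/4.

Δ: Δ0=-4/3, Δ1=9/2
row 1: diag=10, rhs=35; c'=1/5, d'=7/2
back: M1=7/2
M: M0=0, M1=7/2, M2=0
seg 0: a=-1, c=M0/2=0, d=(M1−M0)/(6·3)=7/36, b=Δ0−h0·(2M0+M1)/6=-37/12
seg 1: a=-5, c=M1/2=7/4, d=(M2−M1)/(6·2)=-7/24, b=Δ1−h1·(2M1+M2)/6=13/6
t_q=3/4 → seg 0, τ=3/4; S=-1+-37/12·τ+0·τ²+7/36·τ³=-827/256

  seg 0: a=-1 b=-37/12 c=0 d=7/36
  seg 1: a=-5 b=13/6 c=7/4 d=-7/24
S(3/4) = -827/256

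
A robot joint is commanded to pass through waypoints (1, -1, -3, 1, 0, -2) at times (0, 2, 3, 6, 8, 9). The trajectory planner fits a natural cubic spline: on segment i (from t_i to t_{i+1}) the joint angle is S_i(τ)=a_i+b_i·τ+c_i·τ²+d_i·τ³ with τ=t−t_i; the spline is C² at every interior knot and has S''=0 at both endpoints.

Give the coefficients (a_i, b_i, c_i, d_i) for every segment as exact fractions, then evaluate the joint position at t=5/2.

  seg 0: a=1 b=-824/1731 c=0 d=-907/6924
  seg 1: a=-1 b=-3545/1731 c=-907/1154 d=2887/3462
  seg 2: a=-3 b=-3871/3462 c=990/577 d=-1037/3462
  seg 3: a=1 b=1885/1731 c=-1131/1154 d=1285/13848
  seg 4: a=0 b=-5947/3462 c=-977/2308 d=977/6924
S(5/2) = -19537/9232

Δ: Δ0=-1, Δ1=-2, Δ2=4/3, Δ3=-1/2, Δ4=-2
row 1: diag=6, rhs=-6; c'=1/6, d'=-1
row 2: denom=8−1·1/6=47/6; d'=(20−1·-1)/(47/6)=126/47
row 3: denom=10−3·18/47=416/47; d'=(-11−3·126/47)/(416/47)=-895/416
row 4: denom=6−2·47/208=577/104; d'=(-9−2·-895/416)/(577/104)=-977/1154
back: M4=-977/1154
back: M3=-895/416−47/208·-977/1154=-1131/577
back: M2=126/47−18/47·-1131/577=1980/577
back: M1=-1−1/6·1980/577=-907/577
M: M0=0, M1=-907/577, M2=1980/577, M3=-1131/577, M4=-977/1154, M5=0
seg 0: a=1, c=M0/2=0, d=(M1−M0)/(6·2)=-907/6924, b=Δ0−h0·(2M0+M1)/6=-824/1731
seg 1: a=-1, c=M1/2=-907/1154, d=(M2−M1)/(6·1)=2887/3462, b=Δ1−h1·(2M1+M2)/6=-3545/1731
seg 2: a=-3, c=M2/2=990/577, d=(M3−M2)/(6·3)=-1037/3462, b=Δ2−h2·(2M2+M3)/6=-3871/3462
seg 3: a=1, c=M3/2=-1131/1154, d=(M4−M3)/(6·2)=1285/13848, b=Δ3−h3·(2M3+M4)/6=1885/1731
seg 4: a=0, c=M4/2=-977/2308, d=(M5−M4)/(6·1)=977/6924, b=Δ4−h4·(2M4+M5)/6=-5947/3462
t_q=5/2 → seg 1, τ=1/2; S=-1+-3545/1731·τ+-907/1154·τ²+2887/3462·τ³=-19537/9232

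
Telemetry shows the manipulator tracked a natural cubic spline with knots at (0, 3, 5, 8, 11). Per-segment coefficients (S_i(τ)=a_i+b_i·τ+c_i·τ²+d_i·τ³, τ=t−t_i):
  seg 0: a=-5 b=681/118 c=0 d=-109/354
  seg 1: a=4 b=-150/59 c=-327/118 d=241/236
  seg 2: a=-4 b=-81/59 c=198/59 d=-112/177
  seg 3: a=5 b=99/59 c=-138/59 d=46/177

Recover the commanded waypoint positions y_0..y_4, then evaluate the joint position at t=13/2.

y_0 = S_0(0) = a_0 = -5
y_1 = S_1(0) = a_1 = 4
y_2 = S_2(0) = a_2 = -4
y_3 = S_3(0) = a_3 = 5
y_4 = S_3(3) = -4
t_q=13/2 is in segment 2 (τ=3/2); S_2(τ)=-38/59

y_0=-5 y_1=4 y_2=-4 y_3=5 y_4=-4
S(13/2) = -38/59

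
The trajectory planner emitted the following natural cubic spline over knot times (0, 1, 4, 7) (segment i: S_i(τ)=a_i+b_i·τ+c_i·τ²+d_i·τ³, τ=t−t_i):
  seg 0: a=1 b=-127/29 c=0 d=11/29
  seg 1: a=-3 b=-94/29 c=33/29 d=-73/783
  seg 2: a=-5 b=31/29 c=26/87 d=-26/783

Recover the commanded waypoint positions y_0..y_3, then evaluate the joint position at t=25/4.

y_0 = S_0(0) = a_0 = 1
y_1 = S_1(0) = a_1 = -3
y_2 = S_2(0) = a_2 = -5
y_3 = S_2(3) = 0
t_q=25/4 is in segment 2 (τ=9/4); S_2(τ)=-1355/928

y_0=1 y_1=-3 y_2=-5 y_3=0
S(25/4) = -1355/928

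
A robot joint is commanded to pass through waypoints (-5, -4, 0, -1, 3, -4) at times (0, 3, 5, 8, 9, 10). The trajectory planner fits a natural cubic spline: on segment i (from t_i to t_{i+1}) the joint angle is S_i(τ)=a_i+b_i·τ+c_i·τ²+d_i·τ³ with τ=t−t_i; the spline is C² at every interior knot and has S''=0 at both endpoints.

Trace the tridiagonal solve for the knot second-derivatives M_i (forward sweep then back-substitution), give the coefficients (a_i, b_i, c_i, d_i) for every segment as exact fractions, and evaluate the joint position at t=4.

Δ: Δ0=1/3, Δ1=2, Δ2=-1/3, Δ3=4, Δ4=-7
row 1: diag=10, rhs=10; c'=1/5, d'=1
row 2: denom=10−2·1/5=48/5; d'=(-14−2·1)/(48/5)=-5/3
row 3: denom=8−3·5/16=113/16; d'=(26−3·-5/3)/(113/16)=496/113
row 4: denom=4−1·16/113=436/113; d'=(-66−1·496/113)/(436/113)=-3977/218
back: M4=-3977/218
back: M3=496/113−16/113·-3977/218=760/109
back: M2=-5/3−5/16·760/109=-2515/654
back: M1=1−1/5·-2515/654=1157/654
M: M0=0, M1=1157/654, M2=-2515/654, M3=760/109, M4=-3977/218, M5=0
seg 0: a=-5, c=M0/2=0, d=(M1−M0)/(6·3)=1157/11772, b=Δ0−h0·(2M0+M1)/6=-721/1308
seg 1: a=-4, c=M1/2=1157/1308, d=(M2−M1)/(6·2)=-51/109, b=Δ1−h1·(2M1+M2)/6=1375/654
seg 2: a=0, c=M2/2=-2515/1308, d=(M3−M2)/(6·3)=7075/11772, b=Δ2−h2·(2M2+M3)/6=17/654
seg 3: a=-1, c=M3/2=380/109, d=(M4−M3)/(6·1)=-5497/1308, b=Δ3−h3·(2M3+M4)/6=6169/1308
seg 4: a=3, c=M4/2=-3977/436, d=(M5−M4)/(6·1)=3977/1308, b=Δ4−h4·(2M4+M5)/6=-601/654
t_q=4 → seg 1, τ=1; S=-4+1375/654·τ+1157/1308·τ²+-51/109·τ³=-1937/1308

  seg 0: a=-5 b=-721/1308 c=0 d=1157/11772
  seg 1: a=-4 b=1375/654 c=1157/1308 d=-51/109
  seg 2: a=0 b=17/654 c=-2515/1308 d=7075/11772
  seg 3: a=-1 b=6169/1308 c=380/109 d=-5497/1308
  seg 4: a=3 b=-601/654 c=-3977/436 d=3977/1308
S(4) = -1937/1308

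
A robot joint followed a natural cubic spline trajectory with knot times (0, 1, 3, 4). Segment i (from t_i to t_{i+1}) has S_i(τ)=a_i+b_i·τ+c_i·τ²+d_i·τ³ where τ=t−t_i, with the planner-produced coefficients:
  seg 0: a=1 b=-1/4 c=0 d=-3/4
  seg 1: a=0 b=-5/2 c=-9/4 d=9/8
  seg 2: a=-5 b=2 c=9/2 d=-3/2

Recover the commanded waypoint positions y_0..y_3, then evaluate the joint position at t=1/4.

y_0=1 y_1=0 y_2=-5 y_3=0
S(1/4) = 237/256

y_0 = S_0(0) = a_0 = 1
y_1 = S_1(0) = a_1 = 0
y_2 = S_2(0) = a_2 = -5
y_3 = S_2(1) = 0
t_q=1/4 is in segment 0 (τ=1/4); S_0(τ)=237/256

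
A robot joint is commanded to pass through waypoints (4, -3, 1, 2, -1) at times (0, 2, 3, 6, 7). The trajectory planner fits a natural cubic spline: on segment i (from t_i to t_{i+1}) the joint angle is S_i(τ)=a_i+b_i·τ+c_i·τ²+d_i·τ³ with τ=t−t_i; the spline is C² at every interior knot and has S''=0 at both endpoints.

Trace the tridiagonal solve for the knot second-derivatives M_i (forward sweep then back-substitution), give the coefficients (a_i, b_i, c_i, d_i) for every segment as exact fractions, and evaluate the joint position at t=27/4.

Δ: Δ0=-7/2, Δ1=4, Δ2=1/3, Δ3=-3
row 1: diag=6, rhs=45; c'=1/6, d'=15/2
row 2: denom=8−1·1/6=47/6; d'=(-22−1·15/2)/(47/6)=-177/47
row 3: denom=8−3·18/47=322/47; d'=(-20−3·-177/47)/(322/47)=-409/322
back: M3=-409/322
back: M2=-177/47−18/47·-409/322=-528/161
back: M1=15/2−1/6·-528/161=2591/322
M: M0=0, M1=2591/322, M2=-528/161, M3=-409/322, M4=0
seg 0: a=4, c=M0/2=0, d=(M1−M0)/(6·2)=2591/3864, b=Δ0−h0·(2M0+M1)/6=-2986/483
seg 1: a=-3, c=M1/2=2591/644, d=(M2−M1)/(6·1)=-521/276, b=Δ1−h1·(2M1+M2)/6=1801/966
seg 2: a=1, c=M2/2=-264/161, d=(M3−M2)/(6·3)=647/5796, b=Δ2−h2·(2M2+M3)/6=8207/1932
seg 3: a=2, c=M3/2=-409/644, d=(M4−M3)/(6·1)=409/1932, b=Δ3−h3·(2M3+M4)/6=-2489/966
t_q=27/4 → seg 3, τ=3/4; S=2+-2489/966·τ+-409/644·τ²+409/1932·τ³=-8259/41216

  seg 0: a=4 b=-2986/483 c=0 d=2591/3864
  seg 1: a=-3 b=1801/966 c=2591/644 d=-521/276
  seg 2: a=1 b=8207/1932 c=-264/161 d=647/5796
  seg 3: a=2 b=-2489/966 c=-409/644 d=409/1932
S(27/4) = -8259/41216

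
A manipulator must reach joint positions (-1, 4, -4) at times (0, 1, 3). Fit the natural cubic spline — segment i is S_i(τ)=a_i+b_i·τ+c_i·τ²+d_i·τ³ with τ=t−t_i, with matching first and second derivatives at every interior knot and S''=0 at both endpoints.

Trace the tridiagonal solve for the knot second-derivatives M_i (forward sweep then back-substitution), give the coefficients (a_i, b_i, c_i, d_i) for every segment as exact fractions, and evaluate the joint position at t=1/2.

  seg 0: a=-1 b=13/2 c=0 d=-3/2
  seg 1: a=4 b=2 c=-9/2 d=3/4
S(1/2) = 33/16

Δ: Δ0=5, Δ1=-4
row 1: diag=6, rhs=-54; c'=1/3, d'=-9
back: M1=-9
M: M0=0, M1=-9, M2=0
seg 0: a=-1, c=M0/2=0, d=(M1−M0)/(6·1)=-3/2, b=Δ0−h0·(2M0+M1)/6=13/2
seg 1: a=4, c=M1/2=-9/2, d=(M2−M1)/(6·2)=3/4, b=Δ1−h1·(2M1+M2)/6=2
t_q=1/2 → seg 0, τ=1/2; S=-1+13/2·τ+0·τ²+-3/2·τ³=33/16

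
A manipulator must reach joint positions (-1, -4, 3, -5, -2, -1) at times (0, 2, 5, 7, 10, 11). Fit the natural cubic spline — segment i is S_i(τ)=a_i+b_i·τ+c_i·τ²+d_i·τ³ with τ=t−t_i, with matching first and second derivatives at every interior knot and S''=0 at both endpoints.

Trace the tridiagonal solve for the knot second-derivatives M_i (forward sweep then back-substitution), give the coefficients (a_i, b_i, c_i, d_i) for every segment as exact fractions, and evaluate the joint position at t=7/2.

  seg 0: a=-1 b=-11725/4094 c=0 d=698/2047
  seg 1: a=-4 b=5027/4094 c=4188/2047 d=-61807/110538
  seg 2: a=3 b=-3262/2047 c=-36679/12282 d=21901/24564
  seg 3: a=-5 b=-17441/6141 c=14512/6141 d=-19954/55269
  seg 4: a=-2 b=9769/6141 c=-1814/2047 d=1814/6141
S(7/2) = 18277/32752

Δ: Δ0=-3/2, Δ1=7/3, Δ2=-4, Δ3=1, Δ4=1
row 1: diag=10, rhs=23; c'=3/10, d'=23/10
row 2: denom=10−3·3/10=91/10; d'=(-38−3·23/10)/(91/10)=-449/91
row 3: denom=10−2·20/91=870/91; d'=(30−2·-449/91)/(870/91)=1814/435
row 4: denom=8−3·91/290=2047/290; d'=(0−3·1814/435)/(2047/290)=-3628/2047
back: M4=-3628/2047
back: M3=1814/435−91/290·-3628/2047=29024/6141
back: M2=-449/91−20/91·29024/6141=-36679/6141
back: M1=23/10−3/10·-36679/6141=8376/2047
M: M0=0, M1=8376/2047, M2=-36679/6141, M3=29024/6141, M4=-3628/2047, M5=0
seg 0: a=-1, c=M0/2=0, d=(M1−M0)/(6·2)=698/2047, b=Δ0−h0·(2M0+M1)/6=-11725/4094
seg 1: a=-4, c=M1/2=4188/2047, d=(M2−M1)/(6·3)=-61807/110538, b=Δ1−h1·(2M1+M2)/6=5027/4094
seg 2: a=3, c=M2/2=-36679/12282, d=(M3−M2)/(6·2)=21901/24564, b=Δ2−h2·(2M2+M3)/6=-3262/2047
seg 3: a=-5, c=M3/2=14512/6141, d=(M4−M3)/(6·3)=-19954/55269, b=Δ3−h3·(2M3+M4)/6=-17441/6141
seg 4: a=-2, c=M4/2=-1814/2047, d=(M5−M4)/(6·1)=1814/6141, b=Δ4−h4·(2M4+M5)/6=9769/6141
t_q=7/2 → seg 1, τ=3/2; S=-4+5027/4094·τ+4188/2047·τ²+-61807/110538·τ³=18277/32752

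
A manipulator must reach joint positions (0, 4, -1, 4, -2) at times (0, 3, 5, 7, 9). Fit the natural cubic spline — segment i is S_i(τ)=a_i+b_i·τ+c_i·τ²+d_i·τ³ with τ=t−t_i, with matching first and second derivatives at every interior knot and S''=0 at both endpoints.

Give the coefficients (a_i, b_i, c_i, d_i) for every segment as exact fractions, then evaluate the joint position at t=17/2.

Δ: Δ0=4/3, Δ1=-5/2, Δ2=5/2, Δ3=-3
row 1: diag=10, rhs=-23; c'=1/5, d'=-23/10
row 2: denom=8−2·1/5=38/5; d'=(30−2·-23/10)/(38/5)=173/38
row 3: denom=8−2·5/19=142/19; d'=(-33−2·173/38)/(142/19)=-400/71
back: M3=-400/71
back: M2=173/38−5/19·-400/71=857/142
back: M1=-23/10−1/5·857/142=-249/71
M: M0=0, M1=-249/71, M2=857/142, M3=-400/71, M4=0
seg 0: a=0, c=M0/2=0, d=(M1−M0)/(6·3)=-83/426, b=Δ0−h0·(2M0+M1)/6=1315/426
seg 1: a=4, c=M1/2=-249/142, d=(M2−M1)/(6·2)=1355/1704, b=Δ1−h1·(2M1+M2)/6=-463/213
seg 2: a=-1, c=M2/2=857/284, d=(M3−M2)/(6·2)=-1657/1704, b=Δ2−h2·(2M2+M3)/6=151/426
seg 3: a=4, c=M3/2=-200/71, d=(M4−M3)/(6·2)=100/213, b=Δ3−h3·(2M3+M4)/6=161/213
t_q=17/2 → seg 3, τ=3/2; S=4+161/213·τ+-200/71·τ²+100/213·τ³=27/71

  seg 0: a=0 b=1315/426 c=0 d=-83/426
  seg 1: a=4 b=-463/213 c=-249/142 d=1355/1704
  seg 2: a=-1 b=151/426 c=857/284 d=-1657/1704
  seg 3: a=4 b=161/213 c=-200/71 d=100/213
S(17/2) = 27/71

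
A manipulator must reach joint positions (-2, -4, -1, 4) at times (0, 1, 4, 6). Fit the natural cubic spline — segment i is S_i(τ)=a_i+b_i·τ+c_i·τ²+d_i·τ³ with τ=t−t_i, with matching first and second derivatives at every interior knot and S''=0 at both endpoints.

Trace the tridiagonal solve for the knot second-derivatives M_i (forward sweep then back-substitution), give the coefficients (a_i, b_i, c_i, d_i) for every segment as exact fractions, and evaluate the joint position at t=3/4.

Δ: Δ0=-2, Δ1=1, Δ2=5/2
row 1: diag=8, rhs=18; c'=3/8, d'=9/4
row 2: denom=10−3·3/8=71/8; d'=(9−3·9/4)/(71/8)=18/71
back: M2=18/71
back: M1=9/4−3/8·18/71=153/71
M: M0=0, M1=153/71, M2=18/71, M3=0
seg 0: a=-2, c=M0/2=0, d=(M1−M0)/(6·1)=51/142, b=Δ0−h0·(2M0+M1)/6=-335/142
seg 1: a=-4, c=M1/2=153/142, d=(M2−M1)/(6·3)=-15/142, b=Δ1−h1·(2M1+M2)/6=-91/71
seg 2: a=-1, c=M2/2=9/71, d=(M3−M2)/(6·2)=-3/142, b=Δ2−h2·(2M2+M3)/6=331/142
t_q=3/4 → seg 0, τ=3/4; S=-2+-335/142·τ+0·τ²+51/142·τ³=-32879/9088

  seg 0: a=-2 b=-335/142 c=0 d=51/142
  seg 1: a=-4 b=-91/71 c=153/142 d=-15/142
  seg 2: a=-1 b=331/142 c=9/71 d=-3/142
S(3/4) = -32879/9088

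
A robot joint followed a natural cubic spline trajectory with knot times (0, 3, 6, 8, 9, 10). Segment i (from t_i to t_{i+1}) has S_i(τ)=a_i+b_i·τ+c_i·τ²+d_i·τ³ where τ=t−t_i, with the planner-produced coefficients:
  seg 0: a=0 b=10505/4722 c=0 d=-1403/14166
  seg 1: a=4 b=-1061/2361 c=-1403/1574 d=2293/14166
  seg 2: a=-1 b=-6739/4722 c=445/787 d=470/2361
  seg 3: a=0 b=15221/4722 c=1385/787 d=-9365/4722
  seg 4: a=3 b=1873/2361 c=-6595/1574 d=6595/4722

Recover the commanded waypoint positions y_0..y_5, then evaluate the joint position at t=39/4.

y_0 = S_0(0) = a_0 = 0
y_1 = S_1(0) = a_1 = 4
y_2 = S_2(0) = a_2 = -1
y_3 = S_3(0) = a_3 = 0
y_4 = S_4(0) = a_4 = 3
y_5 = S_4(1) = 1
t_q=39/4 is in segment 4 (τ=3/4); S_4(τ)=184079/100736

y_0=0 y_1=4 y_2=-1 y_3=0 y_4=3 y_5=1
S(39/4) = 184079/100736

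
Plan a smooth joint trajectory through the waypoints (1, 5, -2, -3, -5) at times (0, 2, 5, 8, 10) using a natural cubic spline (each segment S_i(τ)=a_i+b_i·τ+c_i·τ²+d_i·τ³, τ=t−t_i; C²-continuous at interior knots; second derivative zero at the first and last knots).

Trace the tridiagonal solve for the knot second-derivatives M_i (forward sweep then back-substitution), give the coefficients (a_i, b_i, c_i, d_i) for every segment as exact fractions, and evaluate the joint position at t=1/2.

Δ: Δ0=2, Δ1=-7/3, Δ2=-1/3, Δ3=-1
row 1: diag=10, rhs=-26; c'=3/10, d'=-13/5
row 2: denom=12−3·3/10=111/10; d'=(12−3·-13/5)/(111/10)=66/37
row 3: denom=10−3·10/37=340/37; d'=(-4−3·66/37)/(340/37)=-173/170
back: M3=-173/170
back: M2=66/37−10/37·-173/170=35/17
back: M1=-13/5−3/10·35/17=-547/170
M: M0=0, M1=-547/170, M2=35/17, M3=-173/170, M4=0
seg 0: a=1, c=M0/2=0, d=(M1−M0)/(6·2)=-547/2040, b=Δ0−h0·(2M0+M1)/6=1567/510
seg 1: a=5, c=M1/2=-547/340, d=(M2−M1)/(6·3)=299/1020, b=Δ1−h1·(2M1+M2)/6=-37/255
seg 2: a=-2, c=M2/2=35/34, d=(M3−M2)/(6·3)=-523/3060, b=Δ2−h2·(2M2+M3)/6=-113/60
seg 3: a=-3, c=M3/2=-173/340, d=(M4−M3)/(6·2)=173/2040, b=Δ3−h3·(2M3+M4)/6=-82/255
t_q=1/2 → seg 0, τ=1/2; S=1+1567/510·τ+0·τ²+-547/2040·τ³=2723/1088

  seg 0: a=1 b=1567/510 c=0 d=-547/2040
  seg 1: a=5 b=-37/255 c=-547/340 d=299/1020
  seg 2: a=-2 b=-113/60 c=35/34 d=-523/3060
  seg 3: a=-3 b=-82/255 c=-173/340 d=173/2040
S(1/2) = 2723/1088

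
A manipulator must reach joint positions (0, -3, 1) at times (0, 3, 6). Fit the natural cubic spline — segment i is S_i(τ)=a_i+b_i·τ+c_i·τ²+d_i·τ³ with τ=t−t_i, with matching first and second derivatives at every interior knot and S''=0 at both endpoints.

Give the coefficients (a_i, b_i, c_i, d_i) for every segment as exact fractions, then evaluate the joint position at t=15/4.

  seg 0: a=0 b=-19/12 c=0 d=7/108
  seg 1: a=-3 b=1/6 c=7/12 d=-7/108
S(15/4) = -659/256

Δ: Δ0=-1, Δ1=4/3
row 1: diag=12, rhs=14; c'=1/4, d'=7/6
back: M1=7/6
M: M0=0, M1=7/6, M2=0
seg 0: a=0, c=M0/2=0, d=(M1−M0)/(6·3)=7/108, b=Δ0−h0·(2M0+M1)/6=-19/12
seg 1: a=-3, c=M1/2=7/12, d=(M2−M1)/(6·3)=-7/108, b=Δ1−h1·(2M1+M2)/6=1/6
t_q=15/4 → seg 1, τ=3/4; S=-3+1/6·τ+7/12·τ²+-7/108·τ³=-659/256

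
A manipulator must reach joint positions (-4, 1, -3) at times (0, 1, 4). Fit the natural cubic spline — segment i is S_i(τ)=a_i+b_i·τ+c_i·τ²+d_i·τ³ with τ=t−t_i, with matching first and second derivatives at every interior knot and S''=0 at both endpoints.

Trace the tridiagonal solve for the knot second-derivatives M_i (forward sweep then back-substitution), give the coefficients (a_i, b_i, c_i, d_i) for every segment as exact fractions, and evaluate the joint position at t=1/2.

Δ: Δ0=5, Δ1=-4/3
row 1: diag=8, rhs=-38; c'=3/8, d'=-19/4
back: M1=-19/4
M: M0=0, M1=-19/4, M2=0
seg 0: a=-4, c=M0/2=0, d=(M1−M0)/(6·1)=-19/24, b=Δ0−h0·(2M0+M1)/6=139/24
seg 1: a=1, c=M1/2=-19/8, d=(M2−M1)/(6·3)=19/72, b=Δ1−h1·(2M1+M2)/6=41/12
t_q=1/2 → seg 0, τ=1/2; S=-4+139/24·τ+0·τ²+-19/24·τ³=-77/64

  seg 0: a=-4 b=139/24 c=0 d=-19/24
  seg 1: a=1 b=41/12 c=-19/8 d=19/72
S(1/2) = -77/64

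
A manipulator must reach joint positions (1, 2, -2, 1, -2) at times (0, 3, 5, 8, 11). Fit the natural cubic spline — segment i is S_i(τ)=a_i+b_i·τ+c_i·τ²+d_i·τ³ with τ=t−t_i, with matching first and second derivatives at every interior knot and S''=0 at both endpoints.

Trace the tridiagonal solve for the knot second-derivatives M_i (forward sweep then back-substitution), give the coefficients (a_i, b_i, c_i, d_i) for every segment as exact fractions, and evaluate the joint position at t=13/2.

Δ: Δ0=1/3, Δ1=-2, Δ2=1, Δ3=-1
row 1: diag=10, rhs=-14; c'=1/5, d'=-7/5
row 2: denom=10−2·1/5=48/5; d'=(18−2·-7/5)/(48/5)=13/6
row 3: denom=12−3·5/16=177/16; d'=(-12−3·13/6)/(177/16)=-296/177
back: M3=-296/177
back: M2=13/6−5/16·-296/177=476/177
back: M1=-7/5−1/5·476/177=-343/177
M: M0=0, M1=-343/177, M2=476/177, M3=-296/177, M4=0
seg 0: a=1, c=M0/2=0, d=(M1−M0)/(6·3)=-343/3186, b=Δ0−h0·(2M0+M1)/6=461/354
seg 1: a=2, c=M1/2=-343/354, d=(M2−M1)/(6·2)=91/236, b=Δ1−h1·(2M1+M2)/6=-284/177
seg 2: a=-2, c=M2/2=238/177, d=(M3−M2)/(6·3)=-386/1593, b=Δ2−h2·(2M2+M3)/6=-151/177
seg 3: a=1, c=M3/2=-148/177, d=(M4−M3)/(6·3)=148/1593, b=Δ3−h3·(2M3+M4)/6=119/177
t_q=13/2 → seg 2, τ=3/2; S=-2+-151/177·τ+238/177·τ²+-386/1593·τ³=-253/236

  seg 0: a=1 b=461/354 c=0 d=-343/3186
  seg 1: a=2 b=-284/177 c=-343/354 d=91/236
  seg 2: a=-2 b=-151/177 c=238/177 d=-386/1593
  seg 3: a=1 b=119/177 c=-148/177 d=148/1593
S(13/2) = -253/236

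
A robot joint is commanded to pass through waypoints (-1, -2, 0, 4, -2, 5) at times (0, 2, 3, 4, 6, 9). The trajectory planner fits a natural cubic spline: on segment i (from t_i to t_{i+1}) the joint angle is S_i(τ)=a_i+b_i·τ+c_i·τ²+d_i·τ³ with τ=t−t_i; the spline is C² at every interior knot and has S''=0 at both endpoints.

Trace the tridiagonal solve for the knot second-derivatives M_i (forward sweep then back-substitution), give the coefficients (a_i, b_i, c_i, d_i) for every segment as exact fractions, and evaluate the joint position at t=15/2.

Δ: Δ0=-1/2, Δ1=2, Δ2=4, Δ3=-3, Δ4=7/3
row 1: diag=6, rhs=15; c'=1/6, d'=5/2
row 2: denom=4−1·1/6=23/6; d'=(12−1·5/2)/(23/6)=57/23
row 3: denom=6−1·6/23=132/23; d'=(-42−1·57/23)/(132/23)=-31/4
row 4: denom=10−2·23/66=307/33; d'=(32−2·-31/4)/(307/33)=3135/614
back: M4=3135/614
back: M3=-31/4−23/66·3135/614=-5851/614
back: M2=57/23−6/23·-5851/614=1524/307
back: M1=5/2−1/6·1524/307=1027/614
M: M0=0, M1=1027/614, M2=1524/307, M3=-5851/614, M4=3135/614, M5=0
seg 0: a=-1, c=M0/2=0, d=(M1−M0)/(6·2)=1027/7368, b=Δ0−h0·(2M0+M1)/6=-974/921
seg 1: a=-2, c=M1/2=1027/1228, d=(M2−M1)/(6·1)=2021/3684, b=Δ1−h1·(2M1+M2)/6=1133/1842
seg 2: a=0, c=M2/2=762/307, d=(M3−M2)/(6·1)=-8899/3684, b=Δ2−h2·(2M2+M3)/6=14491/3684
seg 3: a=4, c=M3/2=-5851/1228, d=(M4−M3)/(6·2)=4493/3684, b=Δ3−h3·(2M3+M4)/6=3041/1842
seg 4: a=-2, c=M4/2=3135/1228, d=(M5−M4)/(6·3)=-1045/3684, b=Δ4−h4·(2M4+M5)/6=-5107/1842
t_q=15/2 → seg 4, τ=3/2; S=-2+-5107/1842·τ+3135/1228·τ²+-1045/3684·τ³=-13479/9824

  seg 0: a=-1 b=-974/921 c=0 d=1027/7368
  seg 1: a=-2 b=1133/1842 c=1027/1228 d=2021/3684
  seg 2: a=0 b=14491/3684 c=762/307 d=-8899/3684
  seg 3: a=4 b=3041/1842 c=-5851/1228 d=4493/3684
  seg 4: a=-2 b=-5107/1842 c=3135/1228 d=-1045/3684
S(15/2) = -13479/9824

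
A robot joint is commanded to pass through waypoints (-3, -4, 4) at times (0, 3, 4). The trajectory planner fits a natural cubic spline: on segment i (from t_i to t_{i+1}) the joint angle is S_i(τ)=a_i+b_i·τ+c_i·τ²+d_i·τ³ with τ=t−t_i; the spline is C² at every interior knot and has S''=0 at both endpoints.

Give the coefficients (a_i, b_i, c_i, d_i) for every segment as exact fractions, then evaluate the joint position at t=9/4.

Δ: Δ0=-1/3, Δ1=8
row 1: diag=8, rhs=50; c'=1/8, d'=25/4
back: M1=25/4
M: M0=0, M1=25/4, M2=0
seg 0: a=-3, c=M0/2=0, d=(M1−M0)/(6·3)=25/72, b=Δ0−h0·(2M0+M1)/6=-83/24
seg 1: a=-4, c=M1/2=25/8, d=(M2−M1)/(6·1)=-25/24, b=Δ1−h1·(2M1+M2)/6=71/12
t_q=9/4 → seg 0, τ=9/4; S=-3+-83/24·τ+0·τ²+25/72·τ³=-3495/512

  seg 0: a=-3 b=-83/24 c=0 d=25/72
  seg 1: a=-4 b=71/12 c=25/8 d=-25/24
S(9/4) = -3495/512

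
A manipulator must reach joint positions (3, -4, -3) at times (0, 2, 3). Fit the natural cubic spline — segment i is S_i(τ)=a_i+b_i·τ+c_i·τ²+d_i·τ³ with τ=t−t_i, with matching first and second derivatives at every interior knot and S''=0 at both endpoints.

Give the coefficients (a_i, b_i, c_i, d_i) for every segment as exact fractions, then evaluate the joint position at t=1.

Δ: Δ0=-7/2, Δ1=1
row 1: diag=6, rhs=27; c'=1/6, d'=9/2
back: M1=9/2
M: M0=0, M1=9/2, M2=0
seg 0: a=3, c=M0/2=0, d=(M1−M0)/(6·2)=3/8, b=Δ0−h0·(2M0+M1)/6=-5
seg 1: a=-4, c=M1/2=9/4, d=(M2−M1)/(6·1)=-3/4, b=Δ1−h1·(2M1+M2)/6=-1/2
t_q=1 → seg 0, τ=1; S=3+-5·τ+0·τ²+3/8·τ³=-13/8

  seg 0: a=3 b=-5 c=0 d=3/8
  seg 1: a=-4 b=-1/2 c=9/4 d=-3/4
S(1) = -13/8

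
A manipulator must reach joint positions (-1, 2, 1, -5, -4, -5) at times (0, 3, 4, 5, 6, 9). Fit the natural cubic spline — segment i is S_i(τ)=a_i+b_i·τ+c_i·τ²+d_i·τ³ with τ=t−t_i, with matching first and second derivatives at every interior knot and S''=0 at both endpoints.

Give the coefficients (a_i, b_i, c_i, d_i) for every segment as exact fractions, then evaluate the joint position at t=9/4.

  seg 0: a=-1 b=956/897 c=0 d=-59/8073
  seg 1: a=2 b=779/897 c=-59/897 d=-539/299
  seg 2: a=1 b=-4190/897 c=-4910/897 d=286/69
  seg 3: a=-5 b=-952/299 c=6244/897 d=-2491/897
  seg 4: a=-4 b=2159/897 c=-1229/897 d=1229/8073
S(9/4) = 25159/19136

Δ: Δ0=1, Δ1=-1, Δ2=-6, Δ3=1, Δ4=-1/3
row 1: diag=8, rhs=-12; c'=1/8, d'=-3/2
row 2: denom=4−1·1/8=31/8; d'=(-30−1·-3/2)/(31/8)=-228/31
row 3: denom=4−1·8/31=116/31; d'=(42−1·-228/31)/(116/31)=765/58
row 4: denom=8−1·31/116=897/116; d'=(-8−1·765/58)/(897/116)=-2458/897
back: M4=-2458/897
back: M3=765/58−31/116·-2458/897=12488/897
back: M2=-228/31−8/31·12488/897=-9820/897
back: M1=-3/2−1/8·-9820/897=-118/897
M: M0=0, M1=-118/897, M2=-9820/897, M3=12488/897, M4=-2458/897, M5=0
seg 0: a=-1, c=M0/2=0, d=(M1−M0)/(6·3)=-59/8073, b=Δ0−h0·(2M0+M1)/6=956/897
seg 1: a=2, c=M1/2=-59/897, d=(M2−M1)/(6·1)=-539/299, b=Δ1−h1·(2M1+M2)/6=779/897
seg 2: a=1, c=M2/2=-4910/897, d=(M3−M2)/(6·1)=286/69, b=Δ2−h2·(2M2+M3)/6=-4190/897
seg 3: a=-5, c=M3/2=6244/897, d=(M4−M3)/(6·1)=-2491/897, b=Δ3−h3·(2M3+M4)/6=-952/299
seg 4: a=-4, c=M4/2=-1229/897, d=(M5−M4)/(6·3)=1229/8073, b=Δ4−h4·(2M4+M5)/6=2159/897
t_q=9/4 → seg 0, τ=9/4; S=-1+956/897·τ+0·τ²+-59/8073·τ³=25159/19136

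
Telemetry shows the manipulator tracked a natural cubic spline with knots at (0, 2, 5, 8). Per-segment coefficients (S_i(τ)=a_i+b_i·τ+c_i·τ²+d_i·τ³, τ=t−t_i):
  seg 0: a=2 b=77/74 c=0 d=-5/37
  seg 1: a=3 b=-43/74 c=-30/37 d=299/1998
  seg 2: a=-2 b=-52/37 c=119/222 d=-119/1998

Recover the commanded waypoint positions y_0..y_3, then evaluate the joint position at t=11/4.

y_0 = S_0(0) = a_0 = 2
y_1 = S_1(0) = a_1 = 3
y_2 = S_2(0) = a_2 = -2
y_3 = S_2(3) = -3
t_q=11/4 is in segment 1 (τ=3/4); S_1(τ)=10283/4736

y_0=2 y_1=3 y_2=-2 y_3=-3
S(11/4) = 10283/4736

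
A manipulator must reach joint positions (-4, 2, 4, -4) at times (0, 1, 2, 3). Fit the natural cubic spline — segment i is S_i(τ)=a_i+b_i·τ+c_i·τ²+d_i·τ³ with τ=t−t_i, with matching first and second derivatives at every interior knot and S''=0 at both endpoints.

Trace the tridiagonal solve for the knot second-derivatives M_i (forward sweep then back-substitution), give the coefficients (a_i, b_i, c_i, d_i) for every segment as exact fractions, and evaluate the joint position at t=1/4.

Δ: Δ0=6, Δ1=2, Δ2=-8
row 1: diag=4, rhs=-24; c'=1/4, d'=-6
row 2: denom=4−1·1/4=15/4; d'=(-60−1·-6)/(15/4)=-72/5
back: M2=-72/5
back: M1=-6−1/4·-72/5=-12/5
M: M0=0, M1=-12/5, M2=-72/5, M3=0
seg 0: a=-4, c=M0/2=0, d=(M1−M0)/(6·1)=-2/5, b=Δ0−h0·(2M0+M1)/6=32/5
seg 1: a=2, c=M1/2=-6/5, d=(M2−M1)/(6·1)=-2, b=Δ1−h1·(2M1+M2)/6=26/5
seg 2: a=4, c=M2/2=-36/5, d=(M3−M2)/(6·1)=12/5, b=Δ2−h2·(2M2+M3)/6=-16/5
t_q=1/4 → seg 0, τ=1/4; S=-4+32/5·τ+0·τ²+-2/5·τ³=-77/32

  seg 0: a=-4 b=32/5 c=0 d=-2/5
  seg 1: a=2 b=26/5 c=-6/5 d=-2
  seg 2: a=4 b=-16/5 c=-36/5 d=12/5
S(1/4) = -77/32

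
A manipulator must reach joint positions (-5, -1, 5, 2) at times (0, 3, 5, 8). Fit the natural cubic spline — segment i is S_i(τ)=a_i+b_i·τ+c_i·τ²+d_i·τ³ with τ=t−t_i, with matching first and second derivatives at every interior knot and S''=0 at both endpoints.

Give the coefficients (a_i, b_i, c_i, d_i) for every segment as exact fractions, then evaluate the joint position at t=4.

  seg 0: a=-5 b=9/16 c=0 d=37/432
  seg 1: a=-1 b=23/8 c=37/48 d=-17/48
  seg 2: a=5 b=41/24 c=-65/48 d=65/432
S(4) = 55/24

Δ: Δ0=4/3, Δ1=3, Δ2=-1
row 1: diag=10, rhs=10; c'=1/5, d'=1
row 2: denom=10−2·1/5=48/5; d'=(-24−2·1)/(48/5)=-65/24
back: M2=-65/24
back: M1=1−1/5·-65/24=37/24
M: M0=0, M1=37/24, M2=-65/24, M3=0
seg 0: a=-5, c=M0/2=0, d=(M1−M0)/(6·3)=37/432, b=Δ0−h0·(2M0+M1)/6=9/16
seg 1: a=-1, c=M1/2=37/48, d=(M2−M1)/(6·2)=-17/48, b=Δ1−h1·(2M1+M2)/6=23/8
seg 2: a=5, c=M2/2=-65/48, d=(M3−M2)/(6·3)=65/432, b=Δ2−h2·(2M2+M3)/6=41/24
t_q=4 → seg 1, τ=1; S=-1+23/8·τ+37/48·τ²+-17/48·τ³=55/24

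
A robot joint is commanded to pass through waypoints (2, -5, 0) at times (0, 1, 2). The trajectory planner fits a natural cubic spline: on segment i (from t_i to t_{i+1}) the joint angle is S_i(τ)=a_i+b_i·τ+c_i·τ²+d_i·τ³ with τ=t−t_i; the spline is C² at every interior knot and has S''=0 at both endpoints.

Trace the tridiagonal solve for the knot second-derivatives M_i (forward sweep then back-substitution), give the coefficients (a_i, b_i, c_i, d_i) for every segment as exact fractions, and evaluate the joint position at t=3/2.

  seg 0: a=2 b=-10 c=0 d=3
  seg 1: a=-5 b=-1 c=9 d=-3
S(3/2) = -29/8

Δ: Δ0=-7, Δ1=5
row 1: diag=4, rhs=72; c'=1/4, d'=18
back: M1=18
M: M0=0, M1=18, M2=0
seg 0: a=2, c=M0/2=0, d=(M1−M0)/(6·1)=3, b=Δ0−h0·(2M0+M1)/6=-10
seg 1: a=-5, c=M1/2=9, d=(M2−M1)/(6·1)=-3, b=Δ1−h1·(2M1+M2)/6=-1
t_q=3/2 → seg 1, τ=1/2; S=-5+-1·τ+9·τ²+-3·τ³=-29/8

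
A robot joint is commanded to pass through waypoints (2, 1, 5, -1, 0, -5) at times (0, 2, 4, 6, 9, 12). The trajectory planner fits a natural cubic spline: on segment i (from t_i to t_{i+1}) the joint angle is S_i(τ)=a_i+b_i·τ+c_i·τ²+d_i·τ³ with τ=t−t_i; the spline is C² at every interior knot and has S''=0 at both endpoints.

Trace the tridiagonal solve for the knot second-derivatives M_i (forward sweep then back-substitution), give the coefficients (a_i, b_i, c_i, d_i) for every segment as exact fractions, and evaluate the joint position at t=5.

  seg 0: a=2 b=-4963/3138 c=0 d=1697/6276
  seg 1: a=1 b=5219/3138 c=1697/1046 d=-9125/12552
  seg 2: a=5 b=-896/1569 c=-5731/2092 d=9571/12552
  seg 3: a=-1 b=-7465/3138 c=960/523 d=-2923/9414
  seg 4: a=0 b=394/1569 c=-1003/1046 d=1003/9414
S(5) = 10259/4184

Δ: Δ0=-1/2, Δ1=2, Δ2=-3, Δ3=1/3, Δ4=-5/3
row 1: diag=8, rhs=15; c'=1/4, d'=15/8
row 2: denom=8−2·1/4=15/2; d'=(-30−2·15/8)/(15/2)=-9/2
row 3: denom=10−2·4/15=142/15; d'=(20−2·-9/2)/(142/15)=435/142
row 4: denom=12−3·45/142=1569/142; d'=(-12−3·435/142)/(1569/142)=-1003/523
back: M4=-1003/523
back: M3=435/142−45/142·-1003/523=1920/523
back: M2=-9/2−4/15·1920/523=-5731/1046
back: M1=15/8−1/4·-5731/1046=1697/523
M: M0=0, M1=1697/523, M2=-5731/1046, M3=1920/523, M4=-1003/523, M5=0
seg 0: a=2, c=M0/2=0, d=(M1−M0)/(6·2)=1697/6276, b=Δ0−h0·(2M0+M1)/6=-4963/3138
seg 1: a=1, c=M1/2=1697/1046, d=(M2−M1)/(6·2)=-9125/12552, b=Δ1−h1·(2M1+M2)/6=5219/3138
seg 2: a=5, c=M2/2=-5731/2092, d=(M3−M2)/(6·2)=9571/12552, b=Δ2−h2·(2M2+M3)/6=-896/1569
seg 3: a=-1, c=M3/2=960/523, d=(M4−M3)/(6·3)=-2923/9414, b=Δ3−h3·(2M3+M4)/6=-7465/3138
seg 4: a=0, c=M4/2=-1003/1046, d=(M5−M4)/(6·3)=1003/9414, b=Δ4−h4·(2M4+M5)/6=394/1569
t_q=5 → seg 2, τ=1; S=5+-896/1569·τ+-5731/2092·τ²+9571/12552·τ³=10259/4184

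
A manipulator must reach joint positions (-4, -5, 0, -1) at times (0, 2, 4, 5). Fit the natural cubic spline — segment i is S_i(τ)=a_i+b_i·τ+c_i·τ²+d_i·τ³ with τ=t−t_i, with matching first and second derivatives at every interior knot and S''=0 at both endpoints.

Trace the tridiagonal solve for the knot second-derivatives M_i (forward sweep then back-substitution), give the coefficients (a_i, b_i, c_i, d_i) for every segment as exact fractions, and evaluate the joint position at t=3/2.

Δ: Δ0=-1/2, Δ1=5/2, Δ2=-1
row 1: diag=8, rhs=18; c'=1/4, d'=9/4
row 2: denom=6−2·1/4=11/2; d'=(-21−2·9/4)/(11/2)=-51/11
back: M2=-51/11
back: M1=9/4−1/4·-51/11=75/22
M: M0=0, M1=75/22, M2=-51/11, M3=0
seg 0: a=-4, c=M0/2=0, d=(M1−M0)/(6·2)=25/88, b=Δ0−h0·(2M0+M1)/6=-18/11
seg 1: a=-5, c=M1/2=75/44, d=(M2−M1)/(6·2)=-59/88, b=Δ1−h1·(2M1+M2)/6=39/22
seg 2: a=0, c=M2/2=-51/22, d=(M3−M2)/(6·1)=17/22, b=Δ2−h2·(2M2+M3)/6=6/11
t_q=3/2 → seg 0, τ=3/2; S=-4+-18/11·τ+0·τ²+25/88·τ³=-3869/704

  seg 0: a=-4 b=-18/11 c=0 d=25/88
  seg 1: a=-5 b=39/22 c=75/44 d=-59/88
  seg 2: a=0 b=6/11 c=-51/22 d=17/22
S(3/2) = -3869/704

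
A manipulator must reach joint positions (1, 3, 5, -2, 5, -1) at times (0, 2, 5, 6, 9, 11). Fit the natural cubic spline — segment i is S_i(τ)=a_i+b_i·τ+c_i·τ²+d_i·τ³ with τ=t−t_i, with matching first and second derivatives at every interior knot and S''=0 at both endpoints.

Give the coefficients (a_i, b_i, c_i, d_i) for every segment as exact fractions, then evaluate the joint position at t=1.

  seg 0: a=1 b=1391/4941 c=0 d=1775/9882
  seg 1: a=3 b=12041/4941 c=1775/1647 d=-24722/44469
  seg 2: a=5 b=-30175/4941 c=-19397/4941 d=185/61
  seg 3: a=-2 b=-24014/4941 c=25558/4941 d=-41131/44469
  seg 4: a=5 b=5941/4941 c=-5191/1647 d=5191/9882
S(1) = 4813/3294

Δ: Δ0=1, Δ1=2/3, Δ2=-7, Δ3=7/3, Δ4=-3
row 1: diag=10, rhs=-2; c'=3/10, d'=-1/5
row 2: denom=8−3·3/10=71/10; d'=(-46−3·-1/5)/(71/10)=-454/71
row 3: denom=8−1·10/71=558/71; d'=(56−1·-454/71)/(558/71)=2215/279
row 4: denom=10−3·71/186=549/62; d'=(-32−3·2215/279)/(549/62)=-10382/1647
back: M4=-10382/1647
back: M3=2215/279−71/186·-10382/1647=51116/4941
back: M2=-454/71−10/71·51116/4941=-38794/4941
back: M1=-1/5−3/10·-38794/4941=3550/1647
M: M0=0, M1=3550/1647, M2=-38794/4941, M3=51116/4941, M4=-10382/1647, M5=0
seg 0: a=1, c=M0/2=0, d=(M1−M0)/(6·2)=1775/9882, b=Δ0−h0·(2M0+M1)/6=1391/4941
seg 1: a=3, c=M1/2=1775/1647, d=(M2−M1)/(6·3)=-24722/44469, b=Δ1−h1·(2M1+M2)/6=12041/4941
seg 2: a=5, c=M2/2=-19397/4941, d=(M3−M2)/(6·1)=185/61, b=Δ2−h2·(2M2+M3)/6=-30175/4941
seg 3: a=-2, c=M3/2=25558/4941, d=(M4−M3)/(6·3)=-41131/44469, b=Δ3−h3·(2M3+M4)/6=-24014/4941
seg 4: a=5, c=M4/2=-5191/1647, d=(M5−M4)/(6·2)=5191/9882, b=Δ4−h4·(2M4+M5)/6=5941/4941
t_q=1 → seg 0, τ=1; S=1+1391/4941·τ+0·τ²+1775/9882·τ³=4813/3294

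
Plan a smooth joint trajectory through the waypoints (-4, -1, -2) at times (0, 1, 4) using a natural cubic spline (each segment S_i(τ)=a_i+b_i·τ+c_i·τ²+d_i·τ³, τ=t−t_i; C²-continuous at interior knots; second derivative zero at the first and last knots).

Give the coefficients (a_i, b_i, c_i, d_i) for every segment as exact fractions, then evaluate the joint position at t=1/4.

Δ: Δ0=3, Δ1=-1/3
row 1: diag=8, rhs=-20; c'=3/8, d'=-5/2
back: M1=-5/2
M: M0=0, M1=-5/2, M2=0
seg 0: a=-4, c=M0/2=0, d=(M1−M0)/(6·1)=-5/12, b=Δ0−h0·(2M0+M1)/6=41/12
seg 1: a=-1, c=M1/2=-5/4, d=(M2−M1)/(6·3)=5/36, b=Δ1−h1·(2M1+M2)/6=13/6
t_q=1/4 → seg 0, τ=1/4; S=-4+41/12·τ+0·τ²+-5/12·τ³=-807/256

  seg 0: a=-4 b=41/12 c=0 d=-5/12
  seg 1: a=-1 b=13/6 c=-5/4 d=5/36
S(1/4) = -807/256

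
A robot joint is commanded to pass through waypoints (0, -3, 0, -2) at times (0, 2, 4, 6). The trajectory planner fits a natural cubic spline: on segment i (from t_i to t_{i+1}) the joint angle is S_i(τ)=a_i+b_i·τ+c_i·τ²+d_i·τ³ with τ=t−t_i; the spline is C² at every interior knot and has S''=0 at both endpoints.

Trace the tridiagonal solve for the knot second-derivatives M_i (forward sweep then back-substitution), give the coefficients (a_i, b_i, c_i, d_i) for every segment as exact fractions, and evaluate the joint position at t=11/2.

  seg 0: a=0 b=-37/15 c=0 d=29/120
  seg 1: a=-3 b=13/30 c=29/20 d=-11/24
  seg 2: a=0 b=11/15 c=-13/10 d=13/60
S(11/2) = -35/32

Δ: Δ0=-3/2, Δ1=3/2, Δ2=-1
row 1: diag=8, rhs=18; c'=1/4, d'=9/4
row 2: denom=8−2·1/4=15/2; d'=(-15−2·9/4)/(15/2)=-13/5
back: M2=-13/5
back: M1=9/4−1/4·-13/5=29/10
M: M0=0, M1=29/10, M2=-13/5, M3=0
seg 0: a=0, c=M0/2=0, d=(M1−M0)/(6·2)=29/120, b=Δ0−h0·(2M0+M1)/6=-37/15
seg 1: a=-3, c=M1/2=29/20, d=(M2−M1)/(6·2)=-11/24, b=Δ1−h1·(2M1+M2)/6=13/30
seg 2: a=0, c=M2/2=-13/10, d=(M3−M2)/(6·2)=13/60, b=Δ2−h2·(2M2+M3)/6=11/15
t_q=11/2 → seg 2, τ=3/2; S=0+11/15·τ+-13/10·τ²+13/60·τ³=-35/32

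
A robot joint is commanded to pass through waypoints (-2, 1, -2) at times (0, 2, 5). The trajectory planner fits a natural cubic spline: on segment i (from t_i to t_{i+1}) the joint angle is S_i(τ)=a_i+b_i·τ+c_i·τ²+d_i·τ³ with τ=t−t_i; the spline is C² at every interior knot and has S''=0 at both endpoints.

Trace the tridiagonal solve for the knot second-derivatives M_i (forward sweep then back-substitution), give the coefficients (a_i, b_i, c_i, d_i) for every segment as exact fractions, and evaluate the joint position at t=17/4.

  seg 0: a=-2 b=2 c=0 d=-1/8
  seg 1: a=1 b=1/2 c=-3/4 d=1/12
S(17/4) = -185/256

Δ: Δ0=3/2, Δ1=-1
row 1: diag=10, rhs=-15; c'=3/10, d'=-3/2
back: M1=-3/2
M: M0=0, M1=-3/2, M2=0
seg 0: a=-2, c=M0/2=0, d=(M1−M0)/(6·2)=-1/8, b=Δ0−h0·(2M0+M1)/6=2
seg 1: a=1, c=M1/2=-3/4, d=(M2−M1)/(6·3)=1/12, b=Δ1−h1·(2M1+M2)/6=1/2
t_q=17/4 → seg 1, τ=9/4; S=1+1/2·τ+-3/4·τ²+1/12·τ³=-185/256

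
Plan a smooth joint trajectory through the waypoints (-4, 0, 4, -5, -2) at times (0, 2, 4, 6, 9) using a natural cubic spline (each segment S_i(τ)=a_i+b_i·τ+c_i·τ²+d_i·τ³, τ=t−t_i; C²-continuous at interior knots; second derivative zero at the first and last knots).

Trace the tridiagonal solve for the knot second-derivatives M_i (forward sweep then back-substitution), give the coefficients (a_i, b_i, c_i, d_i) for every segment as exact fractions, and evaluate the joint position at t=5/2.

  seg 0: a=-4 b=104/71 c=0 d=19/142
  seg 1: a=0 b=218/71 c=57/71 d=-95/142
  seg 2: a=4 b=-124/71 c=-228/71 d=521/568
  seg 3: a=-5 b=-509/142 c=651/284 d=-217/852
S(5/2) = 1877/1136

Δ: Δ0=2, Δ1=2, Δ2=-9/2, Δ3=1
row 1: diag=8, rhs=0; c'=1/4, d'=0
row 2: denom=8−2·1/4=15/2; d'=(-39−2·0)/(15/2)=-26/5
row 3: denom=10−2·4/15=142/15; d'=(33−2·-26/5)/(142/15)=651/142
back: M3=651/142
back: M2=-26/5−4/15·651/142=-456/71
back: M1=0−1/4·-456/71=114/71
M: M0=0, M1=114/71, M2=-456/71, M3=651/142, M4=0
seg 0: a=-4, c=M0/2=0, d=(M1−M0)/(6·2)=19/142, b=Δ0−h0·(2M0+M1)/6=104/71
seg 1: a=0, c=M1/2=57/71, d=(M2−M1)/(6·2)=-95/142, b=Δ1−h1·(2M1+M2)/6=218/71
seg 2: a=4, c=M2/2=-228/71, d=(M3−M2)/(6·2)=521/568, b=Δ2−h2·(2M2+M3)/6=-124/71
seg 3: a=-5, c=M3/2=651/284, d=(M4−M3)/(6·3)=-217/852, b=Δ3−h3·(2M3+M4)/6=-509/142
t_q=5/2 → seg 1, τ=1/2; S=0+218/71·τ+57/71·τ²+-95/142·τ³=1877/1136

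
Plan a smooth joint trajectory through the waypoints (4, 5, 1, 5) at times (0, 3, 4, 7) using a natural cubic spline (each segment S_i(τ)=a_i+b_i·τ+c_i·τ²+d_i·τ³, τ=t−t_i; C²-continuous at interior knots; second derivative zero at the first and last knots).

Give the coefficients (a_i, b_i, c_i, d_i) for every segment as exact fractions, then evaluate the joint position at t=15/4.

Δ: Δ0=1/3, Δ1=-4, Δ2=4/3
row 1: diag=8, rhs=-26; c'=1/8, d'=-13/4
row 2: denom=8−1·1/8=63/8; d'=(32−1·-13/4)/(63/8)=94/21
back: M2=94/21
back: M1=-13/4−1/8·94/21=-80/21
M: M0=0, M1=-80/21, M2=94/21, M3=0
seg 0: a=4, c=M0/2=0, d=(M1−M0)/(6·3)=-40/189, b=Δ0−h0·(2M0+M1)/6=47/21
seg 1: a=5, c=M1/2=-40/21, d=(M2−M1)/(6·1)=29/21, b=Δ1−h1·(2M1+M2)/6=-73/21
seg 2: a=1, c=M2/2=47/21, d=(M3−M2)/(6·3)=-47/189, b=Δ2−h2·(2M2+M3)/6=-22/7
t_q=15/4 → seg 1, τ=3/4; S=5+-73/21·τ+-40/21·τ²+29/21·τ³=853/448

  seg 0: a=4 b=47/21 c=0 d=-40/189
  seg 1: a=5 b=-73/21 c=-40/21 d=29/21
  seg 2: a=1 b=-22/7 c=47/21 d=-47/189
S(15/4) = 853/448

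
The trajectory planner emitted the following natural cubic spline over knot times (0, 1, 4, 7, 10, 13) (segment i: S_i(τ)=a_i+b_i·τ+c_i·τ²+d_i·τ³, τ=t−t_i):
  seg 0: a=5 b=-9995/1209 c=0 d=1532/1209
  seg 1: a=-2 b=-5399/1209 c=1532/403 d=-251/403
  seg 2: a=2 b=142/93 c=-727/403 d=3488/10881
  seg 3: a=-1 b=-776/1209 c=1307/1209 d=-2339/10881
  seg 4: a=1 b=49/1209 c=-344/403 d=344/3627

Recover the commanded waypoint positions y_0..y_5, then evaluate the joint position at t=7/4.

y_0=5 y_1=-2 y_2=2 y_3=-1 y_4=1 y_5=-4
S(7/4) = -89593/25792

y_0 = S_0(0) = a_0 = 5
y_1 = S_1(0) = a_1 = -2
y_2 = S_2(0) = a_2 = 2
y_3 = S_3(0) = a_3 = -1
y_4 = S_4(0) = a_4 = 1
y_5 = S_4(3) = -4
t_q=7/4 is in segment 1 (τ=3/4); S_1(τ)=-89593/25792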